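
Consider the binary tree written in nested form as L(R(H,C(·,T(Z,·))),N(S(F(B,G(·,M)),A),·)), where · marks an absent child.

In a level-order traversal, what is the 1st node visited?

Level-order visits nodes level by level from the root, left to right within each level.
Level 0: L
Level 1: R, N
Level 2: H, C, S
Level 3: T, F, A
Level 4: Z, B, G
Level 5: M
Full level-order sequence: L, R, N, H, C, S, T, F, A, Z, B, G, M.

L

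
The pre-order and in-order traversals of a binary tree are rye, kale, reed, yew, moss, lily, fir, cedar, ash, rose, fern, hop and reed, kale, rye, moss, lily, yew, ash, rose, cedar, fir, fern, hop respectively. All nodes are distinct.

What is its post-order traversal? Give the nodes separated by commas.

reed, kale, lily, moss, rose, ash, cedar, hop, fern, fir, yew, rye

The first element of pre-order is the root; it splits in-order into left and right subtrees.
Root rye: left subtree has 2 nodes {reed, kale}, right has 9 {moss, lily, yew, ash, rose, cedar, fir, fern, hop}.
  Root kale: left subtree has 1 node {reed}, right has 0 { }.
  Root yew: left subtree has 2 nodes {moss, lily}, right has 6 {ash, rose, cedar, fir, fern, hop}.
    Root moss: left subtree has 0 nodes { }, right has 1 {lily}.
    Root fir: left subtree has 3 nodes {ash, rose, cedar}, right has 2 {fern, hop}.
      Root cedar: left subtree has 2 nodes {ash, rose}, right has 0 { }.
        Root ash: left subtree has 0 nodes { }, right has 1 {rose}.
      Root fern: left subtree has 0 nodes { }, right has 1 {hop}.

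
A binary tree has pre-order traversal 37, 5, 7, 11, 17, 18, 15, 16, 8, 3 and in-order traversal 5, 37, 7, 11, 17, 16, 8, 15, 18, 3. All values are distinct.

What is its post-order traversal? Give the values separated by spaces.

5 8 16 15 3 18 17 11 7 37

The first element of pre-order is the root; it splits in-order into left and right subtrees.
Root 37: left subtree has 1 node {5}, right has 8 {7, 11, 17, 16, 8, 15, 18, 3}.
  Root 7: left subtree has 0 nodes { }, right has 7 {11, 17, 16, 8, 15, 18, 3}.
    Root 11: left subtree has 0 nodes { }, right has 6 {17, 16, 8, 15, 18, 3}.
      Root 17: left subtree has 0 nodes { }, right has 5 {16, 8, 15, 18, 3}.
        Root 18: left subtree has 3 nodes {16, 8, 15}, right has 1 {3}.
          Root 15: left subtree has 2 nodes {16, 8}, right has 0 { }.
            Root 16: left subtree has 0 nodes { }, right has 1 {8}.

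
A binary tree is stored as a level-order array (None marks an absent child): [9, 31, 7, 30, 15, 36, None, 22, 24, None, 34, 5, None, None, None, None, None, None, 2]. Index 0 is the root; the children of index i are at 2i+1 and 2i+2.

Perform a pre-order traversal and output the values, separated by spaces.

Pre-order visits the node, then its left subtree, then its right subtree.
Visit 9.
At 9: go left to 31.
  Visit 31.
  At 31: go left to 30.
    Visit 30.
    At 30: go left to 22.
      22 is a leaf — visit 22.
    At 30: go right to 24.
      Visit 24.
      At 24: no left child.
      At 24: go right to 2.
        2 is a leaf — visit 2.
  At 31: go right to 15.
    Visit 15.
    At 15: no left child.
    At 15: go right to 34.
      34 is a leaf — visit 34.
At 9: go right to 7.
  Visit 7.
  At 7: go left to 36.
    Visit 36.
    At 36: go left to 5.
      5 is a leaf — visit 5.
    At 36: no right child.
  At 7: no right child.

9 31 30 22 24 2 15 34 7 36 5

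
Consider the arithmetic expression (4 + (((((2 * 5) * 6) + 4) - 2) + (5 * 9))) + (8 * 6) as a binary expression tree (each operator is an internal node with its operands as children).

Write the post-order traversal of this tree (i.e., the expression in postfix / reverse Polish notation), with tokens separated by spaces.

Post-order on an expression tree gives postfix notation: for each operator, emit left operand, right operand, then the operator.

4 2 5 * 6 * 4 + 2 - 5 9 * + + 8 6 * +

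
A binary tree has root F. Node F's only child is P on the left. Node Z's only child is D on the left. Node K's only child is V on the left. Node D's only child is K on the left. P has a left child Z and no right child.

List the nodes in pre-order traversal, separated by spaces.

F P Z D K V

Pre-order visits the node, then its left subtree, then its right subtree.
Visit F.
At F: go left to P.
  Visit P.
  At P: go left to Z.
    Visit Z.
    At Z: go left to D.
      Visit D.
      At D: go left to K.
        Visit K.
        At K: go left to V.
          V is a leaf — visit V.
        At K: no right child.
      At D: no right child.
    At Z: no right child.
  At P: no right child.
At F: no right child.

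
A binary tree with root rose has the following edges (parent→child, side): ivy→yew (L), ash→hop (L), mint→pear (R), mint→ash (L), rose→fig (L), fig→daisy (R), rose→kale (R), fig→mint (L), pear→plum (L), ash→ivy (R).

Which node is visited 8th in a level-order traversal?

Level-order visits nodes level by level from the root, left to right within each level.
Level 0: rose
Level 1: fig, kale
Level 2: mint, daisy
Level 3: ash, pear
Level 4: hop, ivy, plum
Level 5: yew
Full level-order sequence: rose, fig, kale, mint, daisy, ash, pear, hop, ivy, plum, yew.

hop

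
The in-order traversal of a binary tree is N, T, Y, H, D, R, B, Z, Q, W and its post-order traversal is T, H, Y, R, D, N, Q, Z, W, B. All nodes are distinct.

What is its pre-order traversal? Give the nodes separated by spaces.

The last element of post-order is the root; it splits in-order into left and right subtrees.
Root B: left subtree has 6 nodes {N, T, Y, H, D, R}, right has 3 {Z, Q, W}.
  Root N: left subtree has 0 nodes { }, right has 5 {T, Y, H, D, R}.
    Root D: left subtree has 3 nodes {T, Y, H}, right has 1 {R}.
      Root Y: left subtree has 1 node {T}, right has 1 {H}.
  Root W: left subtree has 2 nodes {Z, Q}, right has 0 { }.
    Root Z: left subtree has 0 nodes { }, right has 1 {Q}.

B N D Y T H R W Z Q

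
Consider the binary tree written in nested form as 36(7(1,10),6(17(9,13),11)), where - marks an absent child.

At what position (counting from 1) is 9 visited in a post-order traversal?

Post-order visits the left subtree, then the right subtree, then the node.
At 36: go left to 7.
  At 7: go left to 1.
    1 is a leaf — visit 1.
  At 7: go right to 10.
    10 is a leaf — visit 10.
  Visit 7.
At 36: go right to 6.
  At 6: go left to 17.
    At 17: go left to 9.
      9 is a leaf — visit 9.
    At 17: go right to 13.
      13 is a leaf — visit 13.
    Visit 17.
  At 6: go right to 11.
    11 is a leaf — visit 11.
  Visit 6.
Visit 36.
Full post-order sequence: 1, 10, 7, 9, 13, 17, 11, 6, 36.

4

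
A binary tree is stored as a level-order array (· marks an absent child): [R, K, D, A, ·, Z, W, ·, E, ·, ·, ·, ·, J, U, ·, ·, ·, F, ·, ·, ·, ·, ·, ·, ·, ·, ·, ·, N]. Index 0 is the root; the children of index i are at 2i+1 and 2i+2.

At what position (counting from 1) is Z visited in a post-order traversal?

5

Post-order visits the left subtree, then the right subtree, then the node.
At R: go left to K.
  At K: go left to A.
    At A: no left child.
    At A: go right to E.
      At E: no left child.
      At E: go right to F.
        F is a leaf — visit F.
      Visit E.
    Visit A.
  At K: no right child.
  Visit K.
At R: go right to D.
  At D: go left to Z.
    Z is a leaf — visit Z.
  At D: go right to W.
    At W: go left to J.
      J is a leaf — visit J.
    At W: go right to U.
      At U: go left to N.
        N is a leaf — visit N.
      At U: no right child.
      Visit U.
    Visit W.
  Visit D.
Visit R.
Full post-order sequence: F, E, A, K, Z, J, N, U, W, D, R.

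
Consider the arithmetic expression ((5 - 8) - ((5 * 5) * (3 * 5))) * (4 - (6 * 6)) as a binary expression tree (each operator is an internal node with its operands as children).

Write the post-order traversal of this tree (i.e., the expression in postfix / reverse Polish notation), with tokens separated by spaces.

Post-order on an expression tree gives postfix notation: for each operator, emit left operand, right operand, then the operator.

5 8 - 5 5 * 3 5 * * - 4 6 6 * - *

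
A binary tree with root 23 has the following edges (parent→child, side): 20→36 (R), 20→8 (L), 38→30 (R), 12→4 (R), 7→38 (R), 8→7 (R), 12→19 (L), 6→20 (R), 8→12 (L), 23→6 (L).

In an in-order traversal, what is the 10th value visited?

In-order visits the left subtree, then the node, then the right subtree.
At 23: go left to 6.
  At 6: no left child.
  Visit 6.
  At 6: go right to 20.
    At 20: go left to 8.
      At 8: go left to 12.
        At 12: go left to 19.
          19 is a leaf — visit 19.
        Visit 12.
        At 12: go right to 4.
          4 is a leaf — visit 4.
      Visit 8.
      At 8: go right to 7.
        At 7: no left child.
        Visit 7.
        At 7: go right to 38.
          At 38: no left child.
          Visit 38.
          At 38: go right to 30.
            30 is a leaf — visit 30.
    Visit 20.
    At 20: go right to 36.
      36 is a leaf — visit 36.
Visit 23.
At 23: no right child.
Full in-order sequence: 6, 19, 12, 4, 8, 7, 38, 30, 20, 36, 23.

36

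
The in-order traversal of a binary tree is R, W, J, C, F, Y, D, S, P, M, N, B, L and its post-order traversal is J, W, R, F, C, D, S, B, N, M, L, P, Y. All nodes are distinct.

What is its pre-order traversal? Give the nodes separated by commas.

Y, C, R, W, J, F, P, S, D, L, M, N, B

The last element of post-order is the root; it splits in-order into left and right subtrees.
Root Y: left subtree has 5 nodes {R, W, J, C, F}, right has 7 {D, S, P, M, N, B, L}.
  Root C: left subtree has 3 nodes {R, W, J}, right has 1 {F}.
    Root R: left subtree has 0 nodes { }, right has 2 {W, J}.
      Root W: left subtree has 0 nodes { }, right has 1 {J}.
  Root P: left subtree has 2 nodes {D, S}, right has 4 {M, N, B, L}.
    Root S: left subtree has 1 node {D}, right has 0 { }.
    Root L: left subtree has 3 nodes {M, N, B}, right has 0 { }.
      Root M: left subtree has 0 nodes { }, right has 2 {N, B}.
        Root N: left subtree has 0 nodes { }, right has 1 {B}.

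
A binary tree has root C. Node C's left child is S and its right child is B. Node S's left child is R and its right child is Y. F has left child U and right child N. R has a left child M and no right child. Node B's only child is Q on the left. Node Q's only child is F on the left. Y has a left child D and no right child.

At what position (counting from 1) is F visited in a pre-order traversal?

Pre-order visits the node, then its left subtree, then its right subtree.
Visit C.
At C: go left to S.
  Visit S.
  At S: go left to R.
    Visit R.
    At R: go left to M.
      M is a leaf — visit M.
    At R: no right child.
  At S: go right to Y.
    Visit Y.
    At Y: go left to D.
      D is a leaf — visit D.
    At Y: no right child.
At C: go right to B.
  Visit B.
  At B: go left to Q.
    Visit Q.
    At Q: go left to F.
      Visit F.
      At F: go left to U.
        U is a leaf — visit U.
      At F: go right to N.
        N is a leaf — visit N.
    At Q: no right child.
  At B: no right child.
Full pre-order sequence: C, S, R, M, Y, D, B, Q, F, U, N.

9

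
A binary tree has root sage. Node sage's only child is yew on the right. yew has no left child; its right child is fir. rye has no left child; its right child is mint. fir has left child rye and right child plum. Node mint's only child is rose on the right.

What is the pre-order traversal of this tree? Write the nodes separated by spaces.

sage yew fir rye mint rose plum

Pre-order visits the node, then its left subtree, then its right subtree.
Visit sage.
At sage: no left child.
At sage: go right to yew.
  Visit yew.
  At yew: no left child.
  At yew: go right to fir.
    Visit fir.
    At fir: go left to rye.
      Visit rye.
      At rye: no left child.
      At rye: go right to mint.
        Visit mint.
        At mint: no left child.
        At mint: go right to rose.
          rose is a leaf — visit rose.
    At fir: go right to plum.
      plum is a leaf — visit plum.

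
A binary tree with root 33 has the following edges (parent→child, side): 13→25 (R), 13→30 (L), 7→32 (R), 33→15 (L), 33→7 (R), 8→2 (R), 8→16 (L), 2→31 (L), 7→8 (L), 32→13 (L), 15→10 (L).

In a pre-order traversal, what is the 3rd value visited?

10

Pre-order visits the node, then its left subtree, then its right subtree.
Visit 33.
At 33: go left to 15.
  Visit 15.
  At 15: go left to 10.
    10 is a leaf — visit 10.
  At 15: no right child.
At 33: go right to 7.
  Visit 7.
  At 7: go left to 8.
    Visit 8.
    At 8: go left to 16.
      16 is a leaf — visit 16.
    At 8: go right to 2.
      Visit 2.
      At 2: go left to 31.
        31 is a leaf — visit 31.
      At 2: no right child.
  At 7: go right to 32.
    Visit 32.
    At 32: go left to 13.
      Visit 13.
      At 13: go left to 30.
        30 is a leaf — visit 30.
      At 13: go right to 25.
        25 is a leaf — visit 25.
    At 32: no right child.
Full pre-order sequence: 33, 15, 10, 7, 8, 16, 2, 31, 32, 13, 30, 25.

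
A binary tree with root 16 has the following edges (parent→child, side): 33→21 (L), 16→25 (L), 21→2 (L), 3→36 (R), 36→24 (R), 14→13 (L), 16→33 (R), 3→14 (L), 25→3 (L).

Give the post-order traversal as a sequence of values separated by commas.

13, 14, 24, 36, 3, 25, 2, 21, 33, 16

Post-order visits the left subtree, then the right subtree, then the node.
At 16: go left to 25.
  At 25: go left to 3.
    At 3: go left to 14.
      At 14: go left to 13.
        13 is a leaf — visit 13.
      At 14: no right child.
      Visit 14.
    At 3: go right to 36.
      At 36: no left child.
      At 36: go right to 24.
        24 is a leaf — visit 24.
      Visit 36.
    Visit 3.
  At 25: no right child.
  Visit 25.
At 16: go right to 33.
  At 33: go left to 21.
    At 21: go left to 2.
      2 is a leaf — visit 2.
    At 21: no right child.
    Visit 21.
  At 33: no right child.
  Visit 33.
Visit 16.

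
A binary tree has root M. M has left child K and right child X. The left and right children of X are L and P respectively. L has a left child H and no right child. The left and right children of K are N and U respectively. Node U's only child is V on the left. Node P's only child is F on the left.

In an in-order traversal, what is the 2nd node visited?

K

In-order visits the left subtree, then the node, then the right subtree.
At M: go left to K.
  At K: go left to N.
    N is a leaf — visit N.
  Visit K.
  At K: go right to U.
    At U: go left to V.
      V is a leaf — visit V.
    Visit U.
    At U: no right child.
Visit M.
At M: go right to X.
  At X: go left to L.
    At L: go left to H.
      H is a leaf — visit H.
    Visit L.
    At L: no right child.
  Visit X.
  At X: go right to P.
    At P: go left to F.
      F is a leaf — visit F.
    Visit P.
    At P: no right child.
Full in-order sequence: N, K, V, U, M, H, L, X, F, P.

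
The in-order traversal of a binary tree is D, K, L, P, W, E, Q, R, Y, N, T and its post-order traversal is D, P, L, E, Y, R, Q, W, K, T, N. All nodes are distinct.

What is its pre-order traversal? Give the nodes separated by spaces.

The last element of post-order is the root; it splits in-order into left and right subtrees.
Root N: left subtree has 9 nodes {D, K, L, P, W, E, Q, R, Y}, right has 1 {T}.
  Root K: left subtree has 1 node {D}, right has 7 {L, P, W, E, Q, R, Y}.
    Root W: left subtree has 2 nodes {L, P}, right has 4 {E, Q, R, Y}.
      Root L: left subtree has 0 nodes { }, right has 1 {P}.
      Root Q: left subtree has 1 node {E}, right has 2 {R, Y}.
        Root R: left subtree has 0 nodes { }, right has 1 {Y}.

N K D W L P Q E R Y T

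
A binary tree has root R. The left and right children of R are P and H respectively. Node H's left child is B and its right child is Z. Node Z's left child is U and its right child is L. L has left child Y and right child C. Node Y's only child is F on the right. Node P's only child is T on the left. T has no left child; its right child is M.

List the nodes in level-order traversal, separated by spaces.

Level-order visits nodes level by level from the root, left to right within each level.
Level 0: R
Level 1: P, H
Level 2: T, B, Z
Level 3: M, U, L
Level 4: Y, C
Level 5: F

R P H T B Z M U L Y C F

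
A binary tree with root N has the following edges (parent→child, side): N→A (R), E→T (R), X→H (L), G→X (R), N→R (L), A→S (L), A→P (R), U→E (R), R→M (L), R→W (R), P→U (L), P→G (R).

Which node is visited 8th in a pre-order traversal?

U

Pre-order visits the node, then its left subtree, then its right subtree.
Visit N.
At N: go left to R.
  Visit R.
  At R: go left to M.
    M is a leaf — visit M.
  At R: go right to W.
    W is a leaf — visit W.
At N: go right to A.
  Visit A.
  At A: go left to S.
    S is a leaf — visit S.
  At A: go right to P.
    Visit P.
    At P: go left to U.
      Visit U.
      At U: no left child.
      At U: go right to E.
        Visit E.
        At E: no left child.
        At E: go right to T.
          T is a leaf — visit T.
    At P: go right to G.
      Visit G.
      At G: no left child.
      At G: go right to X.
        Visit X.
        At X: go left to H.
          H is a leaf — visit H.
        At X: no right child.
Full pre-order sequence: N, R, M, W, A, S, P, U, E, T, G, X, H.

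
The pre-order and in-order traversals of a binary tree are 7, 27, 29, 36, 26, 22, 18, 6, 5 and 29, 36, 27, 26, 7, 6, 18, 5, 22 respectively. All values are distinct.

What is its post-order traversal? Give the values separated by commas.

The first element of pre-order is the root; it splits in-order into left and right subtrees.
Root 7: left subtree has 4 nodes {29, 36, 27, 26}, right has 4 {6, 18, 5, 22}.
  Root 27: left subtree has 2 nodes {29, 36}, right has 1 {26}.
    Root 29: left subtree has 0 nodes { }, right has 1 {36}.
  Root 22: left subtree has 3 nodes {6, 18, 5}, right has 0 { }.
    Root 18: left subtree has 1 node {6}, right has 1 {5}.

36, 29, 26, 27, 6, 5, 18, 22, 7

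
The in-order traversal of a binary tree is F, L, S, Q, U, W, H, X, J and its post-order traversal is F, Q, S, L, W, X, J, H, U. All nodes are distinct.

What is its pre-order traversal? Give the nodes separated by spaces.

The last element of post-order is the root; it splits in-order into left and right subtrees.
Root U: left subtree has 4 nodes {F, L, S, Q}, right has 4 {W, H, X, J}.
  Root L: left subtree has 1 node {F}, right has 2 {S, Q}.
    Root S: left subtree has 0 nodes { }, right has 1 {Q}.
  Root H: left subtree has 1 node {W}, right has 2 {X, J}.
    Root J: left subtree has 1 node {X}, right has 0 { }.

U L F S Q H W J X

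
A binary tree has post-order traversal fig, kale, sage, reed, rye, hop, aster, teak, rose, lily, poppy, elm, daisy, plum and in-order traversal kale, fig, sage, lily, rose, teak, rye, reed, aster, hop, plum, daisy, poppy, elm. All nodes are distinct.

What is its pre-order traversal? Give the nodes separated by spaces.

The last element of post-order is the root; it splits in-order into left and right subtrees.
Root plum: left subtree has 10 nodes {kale, fig, sage, lily, rose, teak, rye, reed, aster, hop}, right has 3 {daisy, poppy, elm}.
  Root lily: left subtree has 3 nodes {kale, fig, sage}, right has 6 {rose, teak, rye, reed, aster, hop}.
    Root sage: left subtree has 2 nodes {kale, fig}, right has 0 { }.
      Root kale: left subtree has 0 nodes { }, right has 1 {fig}.
    Root rose: left subtree has 0 nodes { }, right has 5 {teak, rye, reed, aster, hop}.
      Root teak: left subtree has 0 nodes { }, right has 4 {rye, reed, aster, hop}.
        Root aster: left subtree has 2 nodes {rye, reed}, right has 1 {hop}.
          Root rye: left subtree has 0 nodes { }, right has 1 {reed}.
  Root daisy: left subtree has 0 nodes { }, right has 2 {poppy, elm}.
    Root elm: left subtree has 1 node {poppy}, right has 0 { }.

plum lily sage kale fig rose teak aster rye reed hop daisy elm poppy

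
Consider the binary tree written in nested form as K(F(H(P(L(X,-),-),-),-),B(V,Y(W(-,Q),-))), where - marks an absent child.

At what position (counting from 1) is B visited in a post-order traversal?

Post-order visits the left subtree, then the right subtree, then the node.
At K: go left to F.
  At F: go left to H.
    At H: go left to P.
      At P: go left to L.
        At L: go left to X.
          X is a leaf — visit X.
        At L: no right child.
        Visit L.
      At P: no right child.
      Visit P.
    At H: no right child.
    Visit H.
  At F: no right child.
  Visit F.
At K: go right to B.
  At B: go left to V.
    V is a leaf — visit V.
  At B: go right to Y.
    At Y: go left to W.
      At W: no left child.
      At W: go right to Q.
        Q is a leaf — visit Q.
      Visit W.
    At Y: no right child.
    Visit Y.
  Visit B.
Visit K.
Full post-order sequence: X, L, P, H, F, V, Q, W, Y, B, K.

10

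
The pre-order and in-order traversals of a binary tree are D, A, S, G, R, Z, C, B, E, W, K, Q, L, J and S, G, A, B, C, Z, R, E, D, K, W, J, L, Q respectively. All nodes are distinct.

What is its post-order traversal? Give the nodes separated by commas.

G, S, B, C, Z, E, R, A, K, J, L, Q, W, D

The first element of pre-order is the root; it splits in-order into left and right subtrees.
Root D: left subtree has 8 nodes {S, G, A, B, C, Z, R, E}, right has 5 {K, W, J, L, Q}.
  Root A: left subtree has 2 nodes {S, G}, right has 5 {B, C, Z, R, E}.
    Root S: left subtree has 0 nodes { }, right has 1 {G}.
    Root R: left subtree has 3 nodes {B, C, Z}, right has 1 {E}.
      Root Z: left subtree has 2 nodes {B, C}, right has 0 { }.
        Root C: left subtree has 1 node {B}, right has 0 { }.
  Root W: left subtree has 1 node {K}, right has 3 {J, L, Q}.
    Root Q: left subtree has 2 nodes {J, L}, right has 0 { }.
      Root L: left subtree has 1 node {J}, right has 0 { }.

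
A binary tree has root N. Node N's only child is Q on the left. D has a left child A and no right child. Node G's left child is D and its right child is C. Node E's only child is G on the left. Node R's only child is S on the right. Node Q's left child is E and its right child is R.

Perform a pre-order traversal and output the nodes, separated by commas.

Pre-order visits the node, then its left subtree, then its right subtree.
Visit N.
At N: go left to Q.
  Visit Q.
  At Q: go left to E.
    Visit E.
    At E: go left to G.
      Visit G.
      At G: go left to D.
        Visit D.
        At D: go left to A.
          A is a leaf — visit A.
        At D: no right child.
      At G: go right to C.
        C is a leaf — visit C.
    At E: no right child.
  At Q: go right to R.
    Visit R.
    At R: no left child.
    At R: go right to S.
      S is a leaf — visit S.
At N: no right child.

N, Q, E, G, D, A, C, R, S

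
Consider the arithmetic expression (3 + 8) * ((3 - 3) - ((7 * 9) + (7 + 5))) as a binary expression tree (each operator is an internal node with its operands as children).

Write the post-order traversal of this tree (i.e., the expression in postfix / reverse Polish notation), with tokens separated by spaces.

3 8 + 3 3 - 7 9 * 7 5 + + - *

Post-order on an expression tree gives postfix notation: for each operator, emit left operand, right operand, then the operator.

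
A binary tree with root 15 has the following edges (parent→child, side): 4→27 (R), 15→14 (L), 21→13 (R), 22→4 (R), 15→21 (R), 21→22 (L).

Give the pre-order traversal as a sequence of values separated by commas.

15, 14, 21, 22, 4, 27, 13

Pre-order visits the node, then its left subtree, then its right subtree.
Visit 15.
At 15: go left to 14.
  14 is a leaf — visit 14.
At 15: go right to 21.
  Visit 21.
  At 21: go left to 22.
    Visit 22.
    At 22: no left child.
    At 22: go right to 4.
      Visit 4.
      At 4: no left child.
      At 4: go right to 27.
        27 is a leaf — visit 27.
  At 21: go right to 13.
    13 is a leaf — visit 13.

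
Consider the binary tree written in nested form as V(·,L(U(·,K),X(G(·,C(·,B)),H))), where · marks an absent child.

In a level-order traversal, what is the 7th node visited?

H

Level-order visits nodes level by level from the root, left to right within each level.
Level 0: V
Level 1: L
Level 2: U, X
Level 3: K, G, H
Level 4: C
Level 5: B
Full level-order sequence: V, L, U, X, K, G, H, C, B.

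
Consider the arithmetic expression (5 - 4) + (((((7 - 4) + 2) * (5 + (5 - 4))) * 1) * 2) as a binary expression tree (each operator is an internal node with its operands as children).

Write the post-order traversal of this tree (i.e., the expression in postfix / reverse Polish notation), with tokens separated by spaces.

5 4 - 7 4 - 2 + 5 5 4 - + * 1 * 2 * +

Post-order on an expression tree gives postfix notation: for each operator, emit left operand, right operand, then the operator.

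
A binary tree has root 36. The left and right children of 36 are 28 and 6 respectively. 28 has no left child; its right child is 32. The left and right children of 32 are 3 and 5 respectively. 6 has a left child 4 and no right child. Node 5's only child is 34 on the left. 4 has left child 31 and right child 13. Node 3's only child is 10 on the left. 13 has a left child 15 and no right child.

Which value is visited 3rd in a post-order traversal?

Post-order visits the left subtree, then the right subtree, then the node.
At 36: go left to 28.
  At 28: no left child.
  At 28: go right to 32.
    At 32: go left to 3.
      At 3: go left to 10.
        10 is a leaf — visit 10.
      At 3: no right child.
      Visit 3.
    At 32: go right to 5.
      At 5: go left to 34.
        34 is a leaf — visit 34.
      At 5: no right child.
      Visit 5.
    Visit 32.
  Visit 28.
At 36: go right to 6.
  At 6: go left to 4.
    At 4: go left to 31.
      31 is a leaf — visit 31.
    At 4: go right to 13.
      At 13: go left to 15.
        15 is a leaf — visit 15.
      At 13: no right child.
      Visit 13.
    Visit 4.
  At 6: no right child.
  Visit 6.
Visit 36.
Full post-order sequence: 10, 3, 34, 5, 32, 28, 31, 15, 13, 4, 6, 36.

34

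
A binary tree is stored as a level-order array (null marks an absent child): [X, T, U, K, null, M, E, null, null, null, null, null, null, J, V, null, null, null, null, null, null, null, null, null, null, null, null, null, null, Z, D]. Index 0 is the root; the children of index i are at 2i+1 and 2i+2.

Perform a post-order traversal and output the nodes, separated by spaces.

Post-order visits the left subtree, then the right subtree, then the node.
At X: go left to T.
  At T: go left to K.
    K is a leaf — visit K.
  At T: no right child.
  Visit T.
At X: go right to U.
  At U: go left to M.
    M is a leaf — visit M.
  At U: go right to E.
    At E: go left to J.
      J is a leaf — visit J.
    At E: go right to V.
      At V: go left to Z.
        Z is a leaf — visit Z.
      At V: go right to D.
        D is a leaf — visit D.
      Visit V.
    Visit E.
  Visit U.
Visit X.

K T M J Z D V E U X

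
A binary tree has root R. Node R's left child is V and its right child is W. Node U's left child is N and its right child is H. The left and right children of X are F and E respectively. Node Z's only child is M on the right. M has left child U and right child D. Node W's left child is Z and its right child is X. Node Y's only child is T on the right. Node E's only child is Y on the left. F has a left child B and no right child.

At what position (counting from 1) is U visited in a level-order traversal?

Level-order visits nodes level by level from the root, left to right within each level.
Level 0: R
Level 1: V, W
Level 2: Z, X
Level 3: M, F, E
Level 4: U, D, B, Y
Level 5: N, H, T
Full level-order sequence: R, V, W, Z, X, M, F, E, U, D, B, Y, N, H, T.

9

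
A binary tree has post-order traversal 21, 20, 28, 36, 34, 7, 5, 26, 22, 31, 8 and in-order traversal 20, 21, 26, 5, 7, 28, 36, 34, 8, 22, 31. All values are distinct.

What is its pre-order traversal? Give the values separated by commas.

8, 26, 20, 21, 5, 7, 34, 36, 28, 31, 22

The last element of post-order is the root; it splits in-order into left and right subtrees.
Root 8: left subtree has 8 nodes {20, 21, 26, 5, 7, 28, 36, 34}, right has 2 {22, 31}.
  Root 26: left subtree has 2 nodes {20, 21}, right has 5 {5, 7, 28, 36, 34}.
    Root 20: left subtree has 0 nodes { }, right has 1 {21}.
    Root 5: left subtree has 0 nodes { }, right has 4 {7, 28, 36, 34}.
      Root 7: left subtree has 0 nodes { }, right has 3 {28, 36, 34}.
        Root 34: left subtree has 2 nodes {28, 36}, right has 0 { }.
          Root 36: left subtree has 1 node {28}, right has 0 { }.
  Root 31: left subtree has 1 node {22}, right has 0 { }.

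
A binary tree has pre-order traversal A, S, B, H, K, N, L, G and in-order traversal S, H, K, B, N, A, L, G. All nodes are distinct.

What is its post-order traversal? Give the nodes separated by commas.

The first element of pre-order is the root; it splits in-order into left and right subtrees.
Root A: left subtree has 5 nodes {S, H, K, B, N}, right has 2 {L, G}.
  Root S: left subtree has 0 nodes { }, right has 4 {H, K, B, N}.
    Root B: left subtree has 2 nodes {H, K}, right has 1 {N}.
      Root H: left subtree has 0 nodes { }, right has 1 {K}.
  Root L: left subtree has 0 nodes { }, right has 1 {G}.

K, H, N, B, S, G, L, A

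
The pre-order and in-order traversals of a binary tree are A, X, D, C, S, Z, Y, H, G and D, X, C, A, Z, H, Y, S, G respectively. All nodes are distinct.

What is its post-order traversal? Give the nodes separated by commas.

D, C, X, H, Y, Z, G, S, A

The first element of pre-order is the root; it splits in-order into left and right subtrees.
Root A: left subtree has 3 nodes {D, X, C}, right has 5 {Z, H, Y, S, G}.
  Root X: left subtree has 1 node {D}, right has 1 {C}.
  Root S: left subtree has 3 nodes {Z, H, Y}, right has 1 {G}.
    Root Z: left subtree has 0 nodes { }, right has 2 {H, Y}.
      Root Y: left subtree has 1 node {H}, right has 0 { }.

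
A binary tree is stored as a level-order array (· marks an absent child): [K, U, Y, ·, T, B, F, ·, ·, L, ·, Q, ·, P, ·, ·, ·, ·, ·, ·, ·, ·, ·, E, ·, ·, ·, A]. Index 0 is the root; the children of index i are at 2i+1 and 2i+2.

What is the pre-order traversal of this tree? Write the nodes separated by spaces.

Pre-order visits the node, then its left subtree, then its right subtree.
Visit K.
At K: go left to U.
  Visit U.
  At U: no left child.
  At U: go right to T.
    Visit T.
    At T: go left to L.
      L is a leaf — visit L.
    At T: no right child.
At K: go right to Y.
  Visit Y.
  At Y: go left to B.
    Visit B.
    At B: go left to Q.
      Visit Q.
      At Q: go left to E.
        E is a leaf — visit E.
      At Q: no right child.
    At B: no right child.
  At Y: go right to F.
    Visit F.
    At F: go left to P.
      Visit P.
      At P: go left to A.
        A is a leaf — visit A.
      At P: no right child.
    At F: no right child.

K U T L Y B Q E F P A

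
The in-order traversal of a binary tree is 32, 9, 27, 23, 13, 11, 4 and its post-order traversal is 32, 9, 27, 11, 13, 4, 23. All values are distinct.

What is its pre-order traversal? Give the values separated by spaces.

The last element of post-order is the root; it splits in-order into left and right subtrees.
Root 23: left subtree has 3 nodes {32, 9, 27}, right has 3 {13, 11, 4}.
  Root 27: left subtree has 2 nodes {32, 9}, right has 0 { }.
    Root 9: left subtree has 1 node {32}, right has 0 { }.
  Root 4: left subtree has 2 nodes {13, 11}, right has 0 { }.
    Root 13: left subtree has 0 nodes { }, right has 1 {11}.

23 27 9 32 4 13 11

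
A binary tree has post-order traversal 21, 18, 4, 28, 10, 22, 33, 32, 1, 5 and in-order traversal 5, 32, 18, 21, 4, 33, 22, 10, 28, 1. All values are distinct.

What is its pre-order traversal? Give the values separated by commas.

5, 1, 32, 33, 4, 18, 21, 22, 10, 28

The last element of post-order is the root; it splits in-order into left and right subtrees.
Root 5: left subtree has 0 nodes { }, right has 9 {32, 18, 21, 4, 33, 22, 10, 28, 1}.
  Root 1: left subtree has 8 nodes {32, 18, 21, 4, 33, 22, 10, 28}, right has 0 { }.
    Root 32: left subtree has 0 nodes { }, right has 7 {18, 21, 4, 33, 22, 10, 28}.
      Root 33: left subtree has 3 nodes {18, 21, 4}, right has 3 {22, 10, 28}.
        Root 4: left subtree has 2 nodes {18, 21}, right has 0 { }.
          Root 18: left subtree has 0 nodes { }, right has 1 {21}.
        Root 22: left subtree has 0 nodes { }, right has 2 {10, 28}.
          Root 10: left subtree has 0 nodes { }, right has 1 {28}.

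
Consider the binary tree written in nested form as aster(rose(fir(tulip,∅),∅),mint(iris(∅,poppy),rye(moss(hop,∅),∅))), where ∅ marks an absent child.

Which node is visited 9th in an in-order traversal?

moss

In-order visits the left subtree, then the node, then the right subtree.
At aster: go left to rose.
  At rose: go left to fir.
    At fir: go left to tulip.
      tulip is a leaf — visit tulip.
    Visit fir.
    At fir: no right child.
  Visit rose.
  At rose: no right child.
Visit aster.
At aster: go right to mint.
  At mint: go left to iris.
    At iris: no left child.
    Visit iris.
    At iris: go right to poppy.
      poppy is a leaf — visit poppy.
  Visit mint.
  At mint: go right to rye.
    At rye: go left to moss.
      At moss: go left to hop.
        hop is a leaf — visit hop.
      Visit moss.
      At moss: no right child.
    Visit rye.
    At rye: no right child.
Full in-order sequence: tulip, fir, rose, aster, iris, poppy, mint, hop, moss, rye.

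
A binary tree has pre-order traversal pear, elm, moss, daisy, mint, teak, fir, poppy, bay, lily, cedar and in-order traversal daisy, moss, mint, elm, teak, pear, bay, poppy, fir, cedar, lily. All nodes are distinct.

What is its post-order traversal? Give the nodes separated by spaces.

The first element of pre-order is the root; it splits in-order into left and right subtrees.
Root pear: left subtree has 5 nodes {daisy, moss, mint, elm, teak}, right has 5 {bay, poppy, fir, cedar, lily}.
  Root elm: left subtree has 3 nodes {daisy, moss, mint}, right has 1 {teak}.
    Root moss: left subtree has 1 node {daisy}, right has 1 {mint}.
  Root fir: left subtree has 2 nodes {bay, poppy}, right has 2 {cedar, lily}.
    Root poppy: left subtree has 1 node {bay}, right has 0 { }.
    Root lily: left subtree has 1 node {cedar}, right has 0 { }.

daisy mint moss teak elm bay poppy cedar lily fir pear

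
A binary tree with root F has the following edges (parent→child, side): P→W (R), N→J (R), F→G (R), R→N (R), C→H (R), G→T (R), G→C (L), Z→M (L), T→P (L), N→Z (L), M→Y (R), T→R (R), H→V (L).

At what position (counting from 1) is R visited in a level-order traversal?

7

Level-order visits nodes level by level from the root, left to right within each level.
Level 0: F
Level 1: G
Level 2: C, T
Level 3: H, P, R
Level 4: V, W, N
Level 5: Z, J
Level 6: M
Level 7: Y
Full level-order sequence: F, G, C, T, H, P, R, V, W, N, Z, J, M, Y.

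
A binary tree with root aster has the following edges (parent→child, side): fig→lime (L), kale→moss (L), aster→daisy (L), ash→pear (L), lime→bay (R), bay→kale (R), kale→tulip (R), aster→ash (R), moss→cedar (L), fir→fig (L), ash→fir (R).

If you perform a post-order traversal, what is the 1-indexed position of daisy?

1

Post-order visits the left subtree, then the right subtree, then the node.
At aster: go left to daisy.
  daisy is a leaf — visit daisy.
At aster: go right to ash.
  At ash: go left to pear.
    pear is a leaf — visit pear.
  At ash: go right to fir.
    At fir: go left to fig.
      At fig: go left to lime.
        At lime: no left child.
        At lime: go right to bay.
          At bay: no left child.
          At bay: go right to kale.
            At kale: go left to moss.
              At moss: go left to cedar.
                cedar is a leaf — visit cedar.
              At moss: no right child.
              Visit moss.
            At kale: go right to tulip.
              tulip is a leaf — visit tulip.
            Visit kale.
          Visit bay.
        Visit lime.
      At fig: no right child.
      Visit fig.
    At fir: no right child.
    Visit fir.
  Visit ash.
Visit aster.
Full post-order sequence: daisy, pear, cedar, moss, tulip, kale, bay, lime, fig, fir, ash, aster.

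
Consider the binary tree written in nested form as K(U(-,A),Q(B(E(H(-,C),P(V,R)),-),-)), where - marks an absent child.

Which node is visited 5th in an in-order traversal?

C

In-order visits the left subtree, then the node, then the right subtree.
At K: go left to U.
  At U: no left child.
  Visit U.
  At U: go right to A.
    A is a leaf — visit A.
Visit K.
At K: go right to Q.
  At Q: go left to B.
    At B: go left to E.
      At E: go left to H.
        At H: no left child.
        Visit H.
        At H: go right to C.
          C is a leaf — visit C.
      Visit E.
      At E: go right to P.
        At P: go left to V.
          V is a leaf — visit V.
        Visit P.
        At P: go right to R.
          R is a leaf — visit R.
    Visit B.
    At B: no right child.
  Visit Q.
  At Q: no right child.
Full in-order sequence: U, A, K, H, C, E, V, P, R, B, Q.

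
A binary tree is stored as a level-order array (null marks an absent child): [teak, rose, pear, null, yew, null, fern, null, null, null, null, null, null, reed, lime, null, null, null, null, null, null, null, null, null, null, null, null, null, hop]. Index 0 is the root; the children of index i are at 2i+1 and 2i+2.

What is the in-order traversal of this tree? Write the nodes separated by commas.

rose, yew, teak, pear, reed, hop, fern, lime

In-order visits the left subtree, then the node, then the right subtree.
At teak: go left to rose.
  At rose: no left child.
  Visit rose.
  At rose: go right to yew.
    yew is a leaf — visit yew.
Visit teak.
At teak: go right to pear.
  At pear: no left child.
  Visit pear.
  At pear: go right to fern.
    At fern: go left to reed.
      At reed: no left child.
      Visit reed.
      At reed: go right to hop.
        hop is a leaf — visit hop.
    Visit fern.
    At fern: go right to lime.
      lime is a leaf — visit lime.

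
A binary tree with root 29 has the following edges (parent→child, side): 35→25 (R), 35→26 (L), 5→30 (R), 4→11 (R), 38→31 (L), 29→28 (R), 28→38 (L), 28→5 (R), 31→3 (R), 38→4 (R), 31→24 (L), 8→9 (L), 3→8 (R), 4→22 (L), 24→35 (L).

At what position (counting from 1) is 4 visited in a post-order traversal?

Post-order visits the left subtree, then the right subtree, then the node.
At 29: no left child.
At 29: go right to 28.
  At 28: go left to 38.
    At 38: go left to 31.
      At 31: go left to 24.
        At 24: go left to 35.
          At 35: go left to 26.
            26 is a leaf — visit 26.
          At 35: go right to 25.
            25 is a leaf — visit 25.
          Visit 35.
        At 24: no right child.
        Visit 24.
      At 31: go right to 3.
        At 3: no left child.
        At 3: go right to 8.
          At 8: go left to 9.
            9 is a leaf — visit 9.
          At 8: no right child.
          Visit 8.
        Visit 3.
      Visit 31.
    At 38: go right to 4.
      At 4: go left to 22.
        22 is a leaf — visit 22.
      At 4: go right to 11.
        11 is a leaf — visit 11.
      Visit 4.
    Visit 38.
  At 28: go right to 5.
    At 5: no left child.
    At 5: go right to 30.
      30 is a leaf — visit 30.
    Visit 5.
  Visit 28.
Visit 29.
Full post-order sequence: 26, 25, 35, 24, 9, 8, 3, 31, 22, 11, 4, 38, 30, 5, 28, 29.

11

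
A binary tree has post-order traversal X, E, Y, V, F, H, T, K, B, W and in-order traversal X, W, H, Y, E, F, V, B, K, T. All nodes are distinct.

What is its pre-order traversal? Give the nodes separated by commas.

W, X, B, H, F, Y, E, V, K, T

The last element of post-order is the root; it splits in-order into left and right subtrees.
Root W: left subtree has 1 node {X}, right has 8 {H, Y, E, F, V, B, K, T}.
  Root B: left subtree has 5 nodes {H, Y, E, F, V}, right has 2 {K, T}.
    Root H: left subtree has 0 nodes { }, right has 4 {Y, E, F, V}.
      Root F: left subtree has 2 nodes {Y, E}, right has 1 {V}.
        Root Y: left subtree has 0 nodes { }, right has 1 {E}.
    Root K: left subtree has 0 nodes { }, right has 1 {T}.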